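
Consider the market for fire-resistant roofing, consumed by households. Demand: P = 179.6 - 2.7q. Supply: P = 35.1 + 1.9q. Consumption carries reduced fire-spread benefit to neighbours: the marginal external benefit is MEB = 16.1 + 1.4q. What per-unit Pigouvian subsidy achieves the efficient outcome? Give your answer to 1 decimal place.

Social marginal benefit = demand + MEB = 195.7 - 1.3q.
Set SMB = MC: 195.7 - 1.3q = 35.1 + 1.9q → q* = 50.1875.
The Pigouvian subsidy equals MEB at q*: 16.1 + 1.4×50.1875 = 86.3625.

subsidy = 86.4 per unit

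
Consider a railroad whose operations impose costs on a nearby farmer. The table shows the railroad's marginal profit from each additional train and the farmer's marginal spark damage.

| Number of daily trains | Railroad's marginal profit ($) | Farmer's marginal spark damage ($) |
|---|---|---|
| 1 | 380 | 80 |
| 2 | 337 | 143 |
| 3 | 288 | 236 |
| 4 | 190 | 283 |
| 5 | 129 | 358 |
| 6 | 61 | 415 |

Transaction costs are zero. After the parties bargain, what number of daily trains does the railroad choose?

Bargaining reaches the level where marginal profit last exceeds marginal spark damage.
That holds through level 3 (288 ≥ 236) but not at 4 (190 < 283).

3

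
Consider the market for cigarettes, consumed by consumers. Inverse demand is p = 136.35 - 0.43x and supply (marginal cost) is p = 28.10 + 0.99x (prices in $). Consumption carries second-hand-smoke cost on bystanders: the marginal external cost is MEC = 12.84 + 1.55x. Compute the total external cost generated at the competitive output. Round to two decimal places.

Market equilibrium (private): 28.10 + 0.99x = 136.35 - 0.43x → x_m = 76.2324.
Total external cost = ∫₀^{x_m} (12.84 + 1.55x) dx = 12.84×76.2324 + ½×1.55×76.2324² = 5482.6426.

$5482.64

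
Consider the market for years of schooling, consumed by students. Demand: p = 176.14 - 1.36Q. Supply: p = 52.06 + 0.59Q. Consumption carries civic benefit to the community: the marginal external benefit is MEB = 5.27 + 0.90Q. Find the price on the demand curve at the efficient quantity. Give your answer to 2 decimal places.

P = 8.60

Social marginal benefit = demand + MEB = 181.41 - 0.46Q.
Set SMB = MC: 181.41 - 0.46Q = 52.06 + 0.59Q → Q* = 123.1905.
Consumer price on the demand curve at Q*: 176.14 − 1.36×123.1905 = 8.6009.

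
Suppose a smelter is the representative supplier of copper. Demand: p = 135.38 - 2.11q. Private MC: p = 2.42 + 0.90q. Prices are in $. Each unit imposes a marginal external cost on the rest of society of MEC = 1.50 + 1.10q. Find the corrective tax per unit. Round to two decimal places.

tax = $36.68 per unit

Social marginal cost = private MC + MEC = 3.92 + 2.00q.
Set SMC = demand: 3.92 + 2.00q = 135.38 - 2.11q → q* = 31.9854.
The Pigouvian tax equals MEC at q*: 1.50 + 1.10×31.9854 = 36.6839.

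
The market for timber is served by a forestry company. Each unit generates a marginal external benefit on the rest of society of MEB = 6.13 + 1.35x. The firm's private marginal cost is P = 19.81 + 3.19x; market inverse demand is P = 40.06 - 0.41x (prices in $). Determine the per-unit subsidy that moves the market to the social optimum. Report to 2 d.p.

Social marginal cost = private MC − MEB = 13.68 + 1.84x.
Set SMC = demand: 13.68 + 1.84x = 40.06 - 0.41x → x* = 11.7244.
The Pigouvian subsidy equals MEB at x*: 6.13 + 1.35×11.7244 = 21.9579.

subsidy = $21.96 per unit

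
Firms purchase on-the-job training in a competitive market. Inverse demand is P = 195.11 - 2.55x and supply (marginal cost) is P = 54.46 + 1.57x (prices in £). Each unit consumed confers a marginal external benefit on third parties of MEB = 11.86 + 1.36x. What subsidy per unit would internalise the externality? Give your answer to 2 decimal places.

subsidy = £87.01 per unit

Social marginal benefit = demand + MEB = 206.97 - 1.19x.
Set SMB = MC: 206.97 - 1.19x = 54.46 + 1.57x → x* = 55.2572.
The Pigouvian subsidy equals MEB at x*: 11.86 + 1.36×55.2572 = 87.0098.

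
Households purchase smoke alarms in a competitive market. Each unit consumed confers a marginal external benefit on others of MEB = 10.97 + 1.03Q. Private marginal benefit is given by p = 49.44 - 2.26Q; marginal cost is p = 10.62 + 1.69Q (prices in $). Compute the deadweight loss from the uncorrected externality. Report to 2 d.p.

Market equilibrium (private): 10.62 + 1.69Q = 49.44 - 2.26Q → Q_m = 9.8278.
Social marginal benefit = demand + MEB = 60.41 - 1.23Q.
Set SMB = MC: 60.41 - 1.23Q = 10.62 + 1.69Q → Q* = 17.0514.
The welfare-loss triangle has base |Q_m − Q*| and height MEB(Q_m) (the vertical gap between SMB and MC is zero at Q* and MEB at Q_m).
DWL = ½ × 7.2236 × 21.0927 = 76.1826.

DWL = $76.18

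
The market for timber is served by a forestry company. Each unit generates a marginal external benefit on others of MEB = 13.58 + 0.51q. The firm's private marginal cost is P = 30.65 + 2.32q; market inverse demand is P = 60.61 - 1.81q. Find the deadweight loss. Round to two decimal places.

DWL = 41.24

Market equilibrium (private): 30.65 + 2.32q = 60.61 - 1.81q → q_m = 7.2542.
Social marginal cost = private MC − MEB = 17.07 + 1.81q.
Set SMC = demand: 17.07 + 1.81q = 60.61 - 1.81q → q* = 12.0276.
Between q* and q_m the wedge demand − SMC runs linearly from 0 to MEB(q_m), so the loss is a triangle.
DWL = ½ × 4.7734 × 17.2797 = 41.2415.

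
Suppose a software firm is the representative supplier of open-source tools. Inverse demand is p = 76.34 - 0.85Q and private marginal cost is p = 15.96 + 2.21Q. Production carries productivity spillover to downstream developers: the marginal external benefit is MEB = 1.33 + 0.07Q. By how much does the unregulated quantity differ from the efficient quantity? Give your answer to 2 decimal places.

Market equilibrium (private): 15.96 + 2.21Q = 76.34 - 0.85Q → Q_m = 19.7320.
Social marginal cost = private MC − MEB = 14.63 + 2.14Q.
Set SMC = demand: 14.63 + 2.14Q = 76.34 - 0.85Q → Q* = 20.6388.
Gap = |19.7320 − 20.6388| = 0.9068.

0.91 units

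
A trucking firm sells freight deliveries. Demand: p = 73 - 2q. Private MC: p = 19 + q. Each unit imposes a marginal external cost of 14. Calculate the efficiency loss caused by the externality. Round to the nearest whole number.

DWL = 33

Market equilibrium (private): 19 + q = 73 - 2q → q_m = 18.0000.
Social marginal cost = private MC + MEC = 33 + q.
Set SMC = demand: 33 + q = 73 - 2q → q* = 13.3333.
The welfare-loss triangle has base |q_m − q*| and height MEC(q_m) (the vertical gap between SMC and demand is zero at q* and MEC at q_m).
DWL = ½ × 4.6667 × 14.0000 = 32.6669.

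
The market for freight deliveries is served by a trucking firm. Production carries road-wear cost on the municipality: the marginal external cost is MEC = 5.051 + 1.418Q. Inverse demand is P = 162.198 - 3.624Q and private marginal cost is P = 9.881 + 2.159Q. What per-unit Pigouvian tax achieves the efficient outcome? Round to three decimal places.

Social marginal cost = private MC + MEC = 14.932 + 3.577Q.
Set SMC = demand: 14.932 + 3.577Q = 162.198 - 3.624Q → Q* = 20.4508.
The Pigouvian tax equals MEC at Q*: 5.051 + 1.418×20.4508 = 34.0502.

tax = 34.050 per unit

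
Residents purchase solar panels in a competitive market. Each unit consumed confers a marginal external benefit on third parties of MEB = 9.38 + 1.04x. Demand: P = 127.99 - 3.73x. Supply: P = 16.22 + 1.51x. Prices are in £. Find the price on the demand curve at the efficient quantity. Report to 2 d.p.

Social marginal benefit = demand + MEB = 137.37 - 2.69x.
Set SMB = MC: 137.37 - 2.69x = 16.22 + 1.51x → x* = 28.8452.
Consumer price on the demand curve at x*: 127.99 − 3.73×28.8452 = 20.3974.

P = £20.40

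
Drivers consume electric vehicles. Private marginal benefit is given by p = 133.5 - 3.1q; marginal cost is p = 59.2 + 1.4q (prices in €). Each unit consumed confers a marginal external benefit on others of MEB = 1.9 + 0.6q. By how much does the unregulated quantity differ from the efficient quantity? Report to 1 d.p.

Market equilibrium (private): 59.2 + 1.4q = 133.5 - 3.1q → q_m = 16.5111.
Social marginal benefit = demand + MEB = 135.4 - 2.5q.
Set SMB = MC: 135.4 - 2.5q = 59.2 + 1.4q → q* = 19.5385.
Gap = |16.5111 − 19.5385| = 3.0274.

3.0 units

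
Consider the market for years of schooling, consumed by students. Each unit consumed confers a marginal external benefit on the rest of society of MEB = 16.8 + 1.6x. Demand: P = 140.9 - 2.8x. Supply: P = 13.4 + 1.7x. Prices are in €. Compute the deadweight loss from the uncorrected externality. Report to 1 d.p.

Market equilibrium (private): 13.4 + 1.7x = 140.9 - 2.8x → x_m = 28.3333.
Social marginal benefit = demand + MEB = 157.7 - 1.2x.
Set SMB = MC: 157.7 - 1.2x = 13.4 + 1.7x → x* = 49.7586.
Height of the DWL triangle at x_m is SMB(x_m) − MC(x_m) = MEB(x_m) = 62.1333.
DWL = ½ × 21.4253 × 62.1333 = 665.6123.

DWL = €665.6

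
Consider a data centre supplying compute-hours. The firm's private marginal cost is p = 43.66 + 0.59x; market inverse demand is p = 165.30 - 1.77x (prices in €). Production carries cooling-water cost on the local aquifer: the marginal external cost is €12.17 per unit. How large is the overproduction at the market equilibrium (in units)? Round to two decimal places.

5.16 units

Market equilibrium (private): 43.66 + 0.59x = 165.30 - 1.77x → x_m = 51.5424.
Social marginal cost = private MC + MEC = 55.83 + 0.59x.
Set SMC = demand: 55.83 + 0.59x = 165.30 - 1.77x → x* = 46.3856.
Gap = |51.5424 − 46.3856| = 5.1568.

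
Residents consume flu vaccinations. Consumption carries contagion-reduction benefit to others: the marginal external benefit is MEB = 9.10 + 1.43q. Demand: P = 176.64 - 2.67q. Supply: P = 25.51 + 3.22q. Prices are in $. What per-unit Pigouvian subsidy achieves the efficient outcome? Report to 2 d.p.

Social marginal benefit = demand + MEB = 185.74 - 1.24q.
Set SMB = MC: 185.74 - 1.24q = 25.51 + 3.22q → q* = 35.9260.
The Pigouvian subsidy equals MEB at q*: 9.10 + 1.43×35.9260 = 60.4742.

subsidy = $60.47 per unit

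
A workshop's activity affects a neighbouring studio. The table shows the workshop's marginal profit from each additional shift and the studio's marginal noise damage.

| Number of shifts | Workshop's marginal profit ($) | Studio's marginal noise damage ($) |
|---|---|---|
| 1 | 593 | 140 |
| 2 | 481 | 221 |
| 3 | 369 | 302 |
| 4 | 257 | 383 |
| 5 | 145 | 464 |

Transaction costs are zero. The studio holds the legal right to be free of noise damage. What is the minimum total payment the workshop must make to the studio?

$663

Efficient level: marginal profit ≥ marginal noise damage through level 3, so k* = 3.
With the studio holding the right, the workshop must at least compensate total damage at k*: 140 + 221 + 302 = 663.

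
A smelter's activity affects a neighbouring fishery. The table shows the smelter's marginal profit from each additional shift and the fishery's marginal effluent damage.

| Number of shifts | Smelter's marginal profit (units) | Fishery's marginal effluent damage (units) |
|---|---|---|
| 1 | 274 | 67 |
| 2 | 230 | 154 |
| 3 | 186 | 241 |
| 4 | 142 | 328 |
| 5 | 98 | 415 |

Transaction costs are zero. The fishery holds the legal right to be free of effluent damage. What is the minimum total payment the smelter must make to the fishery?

221

Efficient level: marginal profit ≥ marginal effluent damage through level 2, so k* = 2.
With the fishery holding the right, the smelter must at least compensate total damage at k*: 67 + 154 = 221.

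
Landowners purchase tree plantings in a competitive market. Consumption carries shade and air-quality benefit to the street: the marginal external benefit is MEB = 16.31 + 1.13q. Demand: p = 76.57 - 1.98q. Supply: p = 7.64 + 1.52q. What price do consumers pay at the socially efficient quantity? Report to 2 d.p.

Social marginal benefit = demand + MEB = 92.88 - 0.85q.
Set SMB = MC: 92.88 - 0.85q = 7.64 + 1.52q → q* = 35.9662.
Consumer price on the demand curve at q*: 76.57 − 1.98×35.9662 = 5.3569.

P = 5.36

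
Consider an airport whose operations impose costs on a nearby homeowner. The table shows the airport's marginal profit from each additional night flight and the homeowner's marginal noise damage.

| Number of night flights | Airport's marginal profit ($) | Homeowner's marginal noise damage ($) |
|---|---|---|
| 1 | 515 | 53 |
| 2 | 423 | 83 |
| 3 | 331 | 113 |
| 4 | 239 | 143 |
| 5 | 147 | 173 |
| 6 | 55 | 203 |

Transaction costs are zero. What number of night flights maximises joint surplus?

Bargaining reaches the level where marginal profit last exceeds marginal noise damage.
That holds through level 4 (239 ≥ 143) but not at 5 (147 < 173).

4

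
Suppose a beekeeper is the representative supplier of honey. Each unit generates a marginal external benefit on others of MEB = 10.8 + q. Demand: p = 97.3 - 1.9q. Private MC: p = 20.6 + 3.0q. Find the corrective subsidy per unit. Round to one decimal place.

subsidy = 33.2 per unit

Social marginal cost = private MC − MEB = 9.8 + 2.0q.
Set SMC = demand: 9.8 + 2.0q = 97.3 - 1.9q → q* = 22.4359.
The Pigouvian subsidy equals MEB at q*: 10.8 + 1.0×22.4359 = 33.2359.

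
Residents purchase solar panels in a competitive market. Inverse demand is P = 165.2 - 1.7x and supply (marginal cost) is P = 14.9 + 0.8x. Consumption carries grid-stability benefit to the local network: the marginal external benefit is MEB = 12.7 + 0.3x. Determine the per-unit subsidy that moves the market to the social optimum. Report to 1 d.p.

subsidy = 34.9 per unit

Social marginal benefit = demand + MEB = 177.9 - 1.4x.
Set SMB = MC: 177.9 - 1.4x = 14.9 + 0.8x → x* = 74.0909.
The Pigouvian subsidy equals MEB at x*: 12.7 + 0.3×74.0909 = 34.9273.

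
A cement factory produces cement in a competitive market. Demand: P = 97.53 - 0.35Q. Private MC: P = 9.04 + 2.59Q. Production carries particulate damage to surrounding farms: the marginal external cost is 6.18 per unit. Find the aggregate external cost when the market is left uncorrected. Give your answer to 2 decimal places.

186.01

Market equilibrium (private): 9.04 + 2.59Q = 97.53 - 0.35Q → Q_m = 30.0986.
Total external cost = MEC × Q_m = 6.18 × 30.0986 = 186.0093.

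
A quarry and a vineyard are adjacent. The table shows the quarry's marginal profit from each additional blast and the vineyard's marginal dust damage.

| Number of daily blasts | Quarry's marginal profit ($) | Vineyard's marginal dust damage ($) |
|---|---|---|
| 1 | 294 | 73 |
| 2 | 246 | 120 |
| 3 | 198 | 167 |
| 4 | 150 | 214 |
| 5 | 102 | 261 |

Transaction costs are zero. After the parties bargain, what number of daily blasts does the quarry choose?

3

Bargaining reaches the level where marginal profit last exceeds marginal dust damage.
That holds through level 3 (198 ≥ 167) but not at 4 (150 < 214).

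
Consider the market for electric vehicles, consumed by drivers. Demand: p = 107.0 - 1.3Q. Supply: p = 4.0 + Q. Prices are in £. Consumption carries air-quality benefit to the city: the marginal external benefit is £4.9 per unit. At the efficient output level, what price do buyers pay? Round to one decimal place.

P = £46.0

Social marginal benefit = demand + MEB = 111.9 - 1.3Q.
Set SMB = MC: 111.9 - 1.3Q = 4.0 + Q → Q* = 46.9130.
Consumer price on the demand curve at Q*: 107.0 − 1.3×46.9130 = 46.0131.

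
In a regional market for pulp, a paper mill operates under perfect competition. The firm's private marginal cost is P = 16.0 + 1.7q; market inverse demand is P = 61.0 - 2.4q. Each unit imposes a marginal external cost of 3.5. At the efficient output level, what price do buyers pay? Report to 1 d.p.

P = 36.7

Social marginal cost = private MC + MEC = 19.5 + 1.7q.
Set SMC = demand: 19.5 + 1.7q = 61.0 - 2.4q → q* = 10.1220.
Consumer price on the demand curve at q*: 61.0 − 2.4×10.1220 = 36.7072.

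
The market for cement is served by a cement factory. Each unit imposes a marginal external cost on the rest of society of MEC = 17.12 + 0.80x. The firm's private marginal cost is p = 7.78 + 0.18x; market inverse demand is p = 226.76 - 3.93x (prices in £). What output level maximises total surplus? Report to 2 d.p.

x* = 41.11

Social marginal cost = private MC + MEC = 24.90 + 0.98x.
Set SMC = demand: 24.90 + 0.98x = 226.76 - 3.93x → x* = 41.1120.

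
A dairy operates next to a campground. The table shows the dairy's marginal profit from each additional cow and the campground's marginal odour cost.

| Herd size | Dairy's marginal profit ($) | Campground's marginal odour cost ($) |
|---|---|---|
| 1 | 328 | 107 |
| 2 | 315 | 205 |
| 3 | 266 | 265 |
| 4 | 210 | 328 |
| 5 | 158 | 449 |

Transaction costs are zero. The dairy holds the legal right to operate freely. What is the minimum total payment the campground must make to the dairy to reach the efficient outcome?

$368

Left alone the dairy would choose level 5 (marginal profit stays positive).
Efficient level: k* = 3 (marginal profit ≥ marginal odour cost through 3).
The campground must at least cover the dairy's forgone profit from cutting 5→3: 210 + 158 = 368.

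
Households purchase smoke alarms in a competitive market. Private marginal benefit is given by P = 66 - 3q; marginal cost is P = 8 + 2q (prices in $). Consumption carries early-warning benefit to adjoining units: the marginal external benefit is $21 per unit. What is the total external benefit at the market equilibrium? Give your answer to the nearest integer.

$244

Market equilibrium (private): 8 + 2q = 66 - 3q → q_m = 11.6000.
Total external benefit = MEB × q_m = 21 × 11.6000 = 243.6000.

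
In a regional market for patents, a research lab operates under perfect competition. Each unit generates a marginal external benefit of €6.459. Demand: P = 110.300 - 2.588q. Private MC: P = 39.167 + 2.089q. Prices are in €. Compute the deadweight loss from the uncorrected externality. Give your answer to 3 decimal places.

Market equilibrium (private): 39.167 + 2.089q = 110.300 - 2.588q → q_m = 15.2091.
Social marginal cost = private MC − MEB = 32.708 + 2.089q.
Set SMC = demand: 32.708 + 2.089q = 110.300 - 2.588q → q* = 16.5901.
The loss is the area between SMC and demand from q* to q_m; with linear curves that's a triangle of height MEB(q_m).
DWL = ½ × 1.3810 × 6.4590 = 4.4599.

DWL = €4.460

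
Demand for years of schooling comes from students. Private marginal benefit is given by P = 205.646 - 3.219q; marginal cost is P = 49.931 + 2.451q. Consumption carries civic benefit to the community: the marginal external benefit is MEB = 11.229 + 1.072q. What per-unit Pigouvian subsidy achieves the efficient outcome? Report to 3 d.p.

subsidy = 50.151 per unit

Social marginal benefit = demand + MEB = 216.875 - 2.147q.
Set SMB = MC: 216.875 - 2.147q = 49.931 + 2.451q → q* = 36.3080.
The Pigouvian subsidy equals MEB at q*: 11.229 + 1.072×36.3080 = 50.1512.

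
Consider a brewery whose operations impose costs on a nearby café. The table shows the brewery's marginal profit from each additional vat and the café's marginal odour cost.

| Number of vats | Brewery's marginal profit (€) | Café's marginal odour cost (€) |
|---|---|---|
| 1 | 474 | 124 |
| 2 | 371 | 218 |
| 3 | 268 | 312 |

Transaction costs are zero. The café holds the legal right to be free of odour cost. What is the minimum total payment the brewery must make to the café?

€342

Efficient level: marginal profit ≥ marginal odour cost through level 2, so k* = 2.
With the café holding the right, the brewery must at least compensate total damage at k*: 124 + 218 = 342.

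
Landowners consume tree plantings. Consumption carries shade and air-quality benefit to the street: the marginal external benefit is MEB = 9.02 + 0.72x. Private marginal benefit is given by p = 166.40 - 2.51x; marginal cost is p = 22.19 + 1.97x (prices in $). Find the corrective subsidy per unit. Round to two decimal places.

Social marginal benefit = demand + MEB = 175.42 - 1.79x.
Set SMB = MC: 175.42 - 1.79x = 22.19 + 1.97x → x* = 40.7527.
The Pigouvian subsidy equals MEB at x*: 9.02 + 0.72×40.7527 = 38.3619.

subsidy = $38.36 per unit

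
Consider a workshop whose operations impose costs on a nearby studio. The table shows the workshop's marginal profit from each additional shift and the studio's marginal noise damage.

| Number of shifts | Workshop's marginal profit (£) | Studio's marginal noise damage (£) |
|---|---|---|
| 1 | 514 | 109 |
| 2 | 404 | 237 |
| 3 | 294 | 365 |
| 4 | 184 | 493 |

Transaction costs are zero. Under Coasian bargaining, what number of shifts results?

2

Bargaining reaches the level where marginal profit last exceeds marginal noise damage.
That holds through level 2 (404 ≥ 237) but not at 3 (294 < 365).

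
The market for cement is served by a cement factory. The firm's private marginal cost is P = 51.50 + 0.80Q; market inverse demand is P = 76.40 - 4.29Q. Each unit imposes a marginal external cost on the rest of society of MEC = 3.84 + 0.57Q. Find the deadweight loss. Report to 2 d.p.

Market equilibrium (private): 51.50 + 0.80Q = 76.40 - 4.29Q → Q_m = 4.8919.
Social marginal cost = private MC + MEC = 55.34 + 1.37Q.
Set SMC = demand: 55.34 + 1.37Q = 76.40 - 4.29Q → Q* = 3.7208.
The loss is the area between SMC and demand from Q* to Q_m; with linear curves that's a triangle of height MEC(Q_m).
DWL = ½ × 1.1711 × 6.6284 = 3.8813.

DWL = 3.88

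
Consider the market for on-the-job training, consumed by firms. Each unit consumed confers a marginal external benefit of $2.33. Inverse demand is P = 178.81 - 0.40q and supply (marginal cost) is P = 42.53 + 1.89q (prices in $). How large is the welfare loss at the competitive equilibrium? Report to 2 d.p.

DWL = $1.19

Market equilibrium (private): 42.53 + 1.89q = 178.81 - 0.40q → q_m = 59.5109.
Social marginal benefit = demand + MEB = 181.14 - 0.40q.
Set SMB = MC: 181.14 - 0.40q = 42.53 + 1.89q → q* = 60.5284.
The welfare-loss triangle has base |q_m − q*| and height MEB(q_m) (the vertical gap between SMB and MC is zero at q* and MEB at q_m).
DWL = ½ × 1.0175 × 2.3300 = 1.1854.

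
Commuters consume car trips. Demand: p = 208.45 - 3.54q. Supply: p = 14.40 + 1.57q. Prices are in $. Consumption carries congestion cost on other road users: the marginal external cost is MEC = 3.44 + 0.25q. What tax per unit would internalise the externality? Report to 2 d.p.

Social marginal benefit = demand − MEC = 205.01 - 3.79q.
Set SMB = MC: 205.01 - 3.79q = 14.40 + 1.57q → q* = 35.5616.
The Pigouvian tax equals MEC at q*: 3.44 + 0.25×35.5616 = 12.3304.

tax = $12.33 per unit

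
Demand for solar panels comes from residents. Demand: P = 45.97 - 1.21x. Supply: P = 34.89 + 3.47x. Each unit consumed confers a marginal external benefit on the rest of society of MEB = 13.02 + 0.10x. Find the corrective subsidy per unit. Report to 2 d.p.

Social marginal benefit = demand + MEB = 58.99 - 1.11x.
Set SMB = MC: 58.99 - 1.11x = 34.89 + 3.47x → x* = 5.2620.
The Pigouvian subsidy equals MEB at x*: 13.02 + 0.10×5.2620 = 13.5462.

subsidy = 13.55 per unit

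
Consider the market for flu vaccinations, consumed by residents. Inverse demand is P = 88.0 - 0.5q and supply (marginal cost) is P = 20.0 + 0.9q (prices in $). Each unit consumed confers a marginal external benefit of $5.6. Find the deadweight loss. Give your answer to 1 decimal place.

DWL = $11.2

Market equilibrium (private): 20.0 + 0.9q = 88.0 - 0.5q → q_m = 48.5714.
Social marginal benefit = demand + MEB = 93.6 - 0.5q.
Set SMB = MC: 93.6 - 0.5q = 20.0 + 0.9q → q* = 52.5714.
The welfare-loss triangle has base |q_m − q*| and height MEB(q_m) (the vertical gap between SMB and MC is zero at q* and MEB at q_m).
DWL = ½ × 4.0000 × 5.6000 = 11.2000.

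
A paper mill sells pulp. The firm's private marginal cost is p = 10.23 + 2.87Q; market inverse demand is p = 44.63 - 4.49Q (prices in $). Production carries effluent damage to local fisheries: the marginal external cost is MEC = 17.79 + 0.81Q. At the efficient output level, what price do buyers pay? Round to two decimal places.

Social marginal cost = private MC + MEC = 28.02 + 3.68Q.
Set SMC = demand: 28.02 + 3.68Q = 44.63 - 4.49Q → Q* = 2.0330.
Consumer price on the demand curve at Q*: 44.63 − 4.49×2.0330 = 35.5018.

P = $35.50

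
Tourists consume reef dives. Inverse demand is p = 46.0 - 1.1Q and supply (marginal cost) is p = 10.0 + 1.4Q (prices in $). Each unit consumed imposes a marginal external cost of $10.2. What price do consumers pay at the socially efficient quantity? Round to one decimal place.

P = $34.6

Social marginal benefit = demand − MEC = 35.8 - 1.1Q.
Set SMB = MC: 35.8 - 1.1Q = 10.0 + 1.4Q → Q* = 10.3200.
Consumer price on the demand curve at Q*: 46.0 − 1.1×10.3200 = 34.6480.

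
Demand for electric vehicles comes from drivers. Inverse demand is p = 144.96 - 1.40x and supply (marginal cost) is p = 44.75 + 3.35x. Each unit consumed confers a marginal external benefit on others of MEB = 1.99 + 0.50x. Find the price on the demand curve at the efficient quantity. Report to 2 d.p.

Social marginal benefit = demand + MEB = 146.95 - 0.90x.
Set SMB = MC: 146.95 - 0.90x = 44.75 + 3.35x → x* = 24.0471.
Consumer price on the demand curve at x*: 144.96 − 1.40×24.0471 = 111.2941.

P = 111.29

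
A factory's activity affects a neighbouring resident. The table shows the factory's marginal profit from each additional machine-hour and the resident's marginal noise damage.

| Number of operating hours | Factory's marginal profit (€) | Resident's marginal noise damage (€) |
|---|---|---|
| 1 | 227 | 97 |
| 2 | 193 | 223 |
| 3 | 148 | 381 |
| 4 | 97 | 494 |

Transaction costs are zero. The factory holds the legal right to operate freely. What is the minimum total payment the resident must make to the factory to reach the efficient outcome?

Left alone the factory would choose level 4 (marginal profit stays positive).
Efficient level: k* = 1 (marginal profit ≥ marginal noise damage through 1).
The resident must at least cover the factory's forgone profit from cutting 4→1: 193 + 148 + 97 = 438.

€438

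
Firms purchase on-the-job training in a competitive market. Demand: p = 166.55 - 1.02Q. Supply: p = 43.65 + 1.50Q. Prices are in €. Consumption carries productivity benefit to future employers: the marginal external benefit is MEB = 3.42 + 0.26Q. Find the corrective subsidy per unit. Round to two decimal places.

Social marginal benefit = demand + MEB = 169.97 - 0.76Q.
Set SMB = MC: 169.97 - 0.76Q = 43.65 + 1.50Q → Q* = 55.8938.
The Pigouvian subsidy equals MEB at Q*: 3.42 + 0.26×55.8938 = 17.9524.

subsidy = €17.95 per unit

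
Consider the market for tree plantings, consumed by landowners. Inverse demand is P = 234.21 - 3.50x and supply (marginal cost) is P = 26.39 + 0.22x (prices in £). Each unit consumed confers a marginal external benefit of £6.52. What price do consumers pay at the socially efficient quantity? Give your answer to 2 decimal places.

Social marginal benefit = demand + MEB = 240.73 - 3.50x.
Set SMB = MC: 240.73 - 3.50x = 26.39 + 0.22x → x* = 57.6183.
Consumer price on the demand curve at x*: 234.21 − 3.50×57.6183 = 32.5460.

P = £32.55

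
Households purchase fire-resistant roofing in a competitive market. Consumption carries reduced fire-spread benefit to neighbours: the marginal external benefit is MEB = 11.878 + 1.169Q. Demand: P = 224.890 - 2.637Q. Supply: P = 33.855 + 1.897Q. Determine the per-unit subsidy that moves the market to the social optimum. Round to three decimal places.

subsidy = 82.370 per unit

Social marginal benefit = demand + MEB = 236.768 - 1.468Q.
Set SMB = MC: 236.768 - 1.468Q = 33.855 + 1.897Q → Q* = 60.3010.
The Pigouvian subsidy equals MEB at Q*: 11.878 + 1.169×60.3010 = 82.3699.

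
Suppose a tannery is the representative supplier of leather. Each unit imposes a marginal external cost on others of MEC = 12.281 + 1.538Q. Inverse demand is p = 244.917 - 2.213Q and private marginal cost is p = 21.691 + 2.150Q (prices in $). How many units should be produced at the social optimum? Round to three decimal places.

Q* = 35.747

Social marginal cost = private MC + MEC = 33.972 + 3.688Q.
Set SMC = demand: 33.972 + 3.688Q = 244.917 - 2.213Q → Q* = 35.7473.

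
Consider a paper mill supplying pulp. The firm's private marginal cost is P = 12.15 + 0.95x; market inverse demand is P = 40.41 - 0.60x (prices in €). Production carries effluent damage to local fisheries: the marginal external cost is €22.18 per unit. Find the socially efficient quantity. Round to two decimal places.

Social marginal cost = private MC + MEC = 34.33 + 0.95x.
Set SMC = demand: 34.33 + 0.95x = 40.41 - 0.60x → x* = 3.9226.

x* = 3.92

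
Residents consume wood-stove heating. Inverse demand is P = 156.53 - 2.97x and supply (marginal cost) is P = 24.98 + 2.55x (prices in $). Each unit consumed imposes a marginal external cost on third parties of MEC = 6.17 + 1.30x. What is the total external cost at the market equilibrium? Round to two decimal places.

Market equilibrium (private): 24.98 + 2.55x = 156.53 - 2.97x → x_m = 23.8315.
Total external cost = ∫₀^{x_m} (6.17 + 1.30x) dx = 6.17×23.8315 + ½×1.30×23.8315² = 516.2016.

$516.20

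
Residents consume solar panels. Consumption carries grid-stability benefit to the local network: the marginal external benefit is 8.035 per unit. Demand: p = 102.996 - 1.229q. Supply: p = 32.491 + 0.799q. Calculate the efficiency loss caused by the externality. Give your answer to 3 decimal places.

DWL = 15.917

Market equilibrium (private): 32.491 + 0.799q = 102.996 - 1.229q → q_m = 34.7658.
Social marginal benefit = demand + MEB = 111.031 - 1.229q.
Set SMB = MC: 111.031 - 1.229q = 32.491 + 0.799q → q* = 38.7278.
Height of the DWL triangle at q_m is SMB(q_m) − MC(q_m) = MEB(q_m) = 8.0350.
DWL = ½ × 3.9620 × 8.0350 = 15.9173.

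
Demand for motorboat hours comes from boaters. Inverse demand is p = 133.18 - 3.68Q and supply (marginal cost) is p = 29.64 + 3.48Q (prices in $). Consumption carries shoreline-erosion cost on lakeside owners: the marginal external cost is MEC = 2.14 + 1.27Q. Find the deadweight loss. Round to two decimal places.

Market equilibrium (private): 29.64 + 3.48Q = 133.18 - 3.68Q → Q_m = 14.4609.
Social marginal benefit = demand − MEC = 131.04 - 4.95Q.
Set SMB = MC: 131.04 - 4.95Q = 29.64 + 3.48Q → Q* = 12.0285.
The welfare-loss triangle has base |Q_m − Q*| and height MEC(Q_m) (the vertical gap between SMB and MC is zero at Q* and MEC at Q_m).
DWL = ½ × 2.4324 × 20.5053 = 24.9385.

DWL = $24.94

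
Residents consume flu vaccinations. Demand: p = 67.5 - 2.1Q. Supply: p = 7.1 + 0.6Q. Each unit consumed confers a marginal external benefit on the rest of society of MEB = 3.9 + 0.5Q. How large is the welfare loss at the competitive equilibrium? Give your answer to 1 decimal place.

Market equilibrium (private): 7.1 + 0.6Q = 67.5 - 2.1Q → Q_m = 22.3704.
Social marginal benefit = demand + MEB = 71.4 - 1.6Q.
Set SMB = MC: 71.4 - 1.6Q = 7.1 + 0.6Q → Q* = 29.2273.
The welfare-loss triangle has base |Q_m − Q*| and height MEB(Q_m) (the vertical gap between SMB and MC is zero at Q* and MEB at Q_m).
DWL = ½ × 6.8569 × 15.0852 = 51.7189.

DWL = 51.7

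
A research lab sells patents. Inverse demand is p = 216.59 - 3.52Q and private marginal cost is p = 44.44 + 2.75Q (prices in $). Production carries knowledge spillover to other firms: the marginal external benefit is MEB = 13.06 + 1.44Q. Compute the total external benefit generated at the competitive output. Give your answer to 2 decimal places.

$901.34

Market equilibrium (private): 44.44 + 2.75Q = 216.59 - 3.52Q → Q_m = 27.4561.
Total external benefit = ∫₀^{Q_m} (13.06 + 1.44Q) dQ = 13.06×27.4561 + ½×1.44×27.4561² = 901.3396.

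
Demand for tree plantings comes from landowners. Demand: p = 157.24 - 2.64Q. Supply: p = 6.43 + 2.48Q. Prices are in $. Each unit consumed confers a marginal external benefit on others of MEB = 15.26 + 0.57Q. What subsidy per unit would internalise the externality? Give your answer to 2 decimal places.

subsidy = $36.06 per unit

Social marginal benefit = demand + MEB = 172.50 - 2.07Q.
Set SMB = MC: 172.50 - 2.07Q = 6.43 + 2.48Q → Q* = 36.4989.
The Pigouvian subsidy equals MEB at Q*: 15.26 + 0.57×36.4989 = 36.0644.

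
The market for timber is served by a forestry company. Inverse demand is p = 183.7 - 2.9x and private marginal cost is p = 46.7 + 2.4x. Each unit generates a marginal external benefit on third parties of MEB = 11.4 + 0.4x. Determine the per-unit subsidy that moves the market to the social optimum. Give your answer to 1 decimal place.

subsidy = 23.5 per unit

Social marginal cost = private MC − MEB = 35.3 + 2.0x.
Set SMC = demand: 35.3 + 2.0x = 183.7 - 2.9x → x* = 30.2857.
The Pigouvian subsidy equals MEB at x*: 11.4 + 0.4×30.2857 = 23.5143.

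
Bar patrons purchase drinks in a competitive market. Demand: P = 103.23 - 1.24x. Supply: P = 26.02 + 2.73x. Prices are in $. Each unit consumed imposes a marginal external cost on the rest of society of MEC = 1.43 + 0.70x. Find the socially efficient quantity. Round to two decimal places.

x* = 16.23

Social marginal benefit = demand − MEC = 101.80 - 1.94x.
Set SMB = MC: 101.80 - 1.94x = 26.02 + 2.73x → x* = 16.2270.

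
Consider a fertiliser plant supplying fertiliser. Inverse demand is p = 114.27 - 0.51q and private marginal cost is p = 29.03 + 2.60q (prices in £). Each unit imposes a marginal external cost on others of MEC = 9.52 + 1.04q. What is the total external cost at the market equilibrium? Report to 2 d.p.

£651.56

Market equilibrium (private): 29.03 + 2.60q = 114.27 - 0.51q → q_m = 27.4084.
Total external cost = ∫₀^{q_m} (9.52 + 1.04q) dq = 9.52×27.4084 + ½×1.04×27.4084² = 651.5626.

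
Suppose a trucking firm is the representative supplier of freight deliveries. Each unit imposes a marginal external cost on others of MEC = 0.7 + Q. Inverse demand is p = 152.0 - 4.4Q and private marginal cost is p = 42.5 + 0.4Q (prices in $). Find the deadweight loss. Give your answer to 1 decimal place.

DWL = $47.7

Market equilibrium (private): 42.5 + 0.4Q = 152.0 - 4.4Q → Q_m = 22.8125.
Social marginal cost = private MC + MEC = 43.2 + 1.4Q.
Set SMC = demand: 43.2 + 1.4Q = 152.0 - 4.4Q → Q* = 18.7586.
Height of the DWL triangle at Q_m is SMC(Q_m) − demand(Q_m) = MEC(Q_m) = 23.5125.
DWL = ½ × 4.0539 × 23.5125 = 47.6587.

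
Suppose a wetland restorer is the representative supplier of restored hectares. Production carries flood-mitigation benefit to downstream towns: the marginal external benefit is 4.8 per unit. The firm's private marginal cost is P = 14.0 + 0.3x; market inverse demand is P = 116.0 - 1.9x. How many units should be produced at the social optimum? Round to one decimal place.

Social marginal cost = private MC − MEB = 9.2 + 0.3x.
Set SMC = demand: 9.2 + 0.3x = 116.0 - 1.9x → x* = 48.5455.

x* = 48.5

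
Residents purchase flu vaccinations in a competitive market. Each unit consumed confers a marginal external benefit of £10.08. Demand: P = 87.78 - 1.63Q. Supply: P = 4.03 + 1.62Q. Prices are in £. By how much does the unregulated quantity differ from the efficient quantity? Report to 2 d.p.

Market equilibrium (private): 4.03 + 1.62Q = 87.78 - 1.63Q → Q_m = 25.7692.
Social marginal benefit = demand + MEB = 97.86 - 1.63Q.
Set SMB = MC: 97.86 - 1.63Q = 4.03 + 1.62Q → Q* = 28.8708.
Gap = |25.7692 − 28.8708| = 3.1016.

3.10 units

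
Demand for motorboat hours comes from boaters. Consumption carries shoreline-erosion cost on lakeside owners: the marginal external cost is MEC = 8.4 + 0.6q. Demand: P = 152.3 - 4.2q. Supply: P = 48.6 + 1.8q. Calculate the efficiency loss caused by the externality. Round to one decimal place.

DWL = 26.7

Market equilibrium (private): 48.6 + 1.8q = 152.3 - 4.2q → q_m = 17.2833.
Social marginal benefit = demand − MEC = 143.9 - 4.8q.
Set SMB = MC: 143.9 - 4.8q = 48.6 + 1.8q → q* = 14.4394.
The welfare-loss triangle has base |q_m − q*| and height MEC(q_m) (the vertical gap between SMB and MC is zero at q* and MEC at q_m).
DWL = ½ × 2.8439 × 18.7700 = 26.6900.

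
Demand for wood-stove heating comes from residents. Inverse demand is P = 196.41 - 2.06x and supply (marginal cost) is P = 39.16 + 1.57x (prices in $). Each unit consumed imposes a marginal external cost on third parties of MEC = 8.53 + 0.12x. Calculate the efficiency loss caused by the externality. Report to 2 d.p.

Market equilibrium (private): 39.16 + 1.57x = 196.41 - 2.06x → x_m = 43.3196.
Social marginal benefit = demand − MEC = 187.88 - 2.18x.
Set SMB = MC: 187.88 - 2.18x = 39.16 + 1.57x → x* = 39.6587.
The loss is the area between SMB and MC from x* to x_m; with linear curves that's a triangle of height MEC(x_m).
DWL = ½ × 3.6609 × 13.7283 = 25.1290.

DWL = $25.13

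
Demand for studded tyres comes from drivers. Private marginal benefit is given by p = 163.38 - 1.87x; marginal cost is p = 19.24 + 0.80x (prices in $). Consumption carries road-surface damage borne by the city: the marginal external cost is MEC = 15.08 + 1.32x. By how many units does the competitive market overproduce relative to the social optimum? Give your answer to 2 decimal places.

Market equilibrium (private): 19.24 + 0.80x = 163.38 - 1.87x → x_m = 53.9850.
Social marginal benefit = demand − MEC = 148.30 - 3.19x.
Set SMB = MC: 148.30 - 3.19x = 19.24 + 0.80x → x* = 32.3459.
Gap = |53.9850 − 32.3459| = 21.6391.

21.64 units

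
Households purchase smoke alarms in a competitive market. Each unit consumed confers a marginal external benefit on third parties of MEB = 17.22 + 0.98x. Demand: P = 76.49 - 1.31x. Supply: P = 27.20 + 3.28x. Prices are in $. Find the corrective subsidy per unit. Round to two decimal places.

Social marginal benefit = demand + MEB = 93.71 - 0.33x.
Set SMB = MC: 93.71 - 0.33x = 27.20 + 3.28x → x* = 18.4238.
The Pigouvian subsidy equals MEB at x*: 17.22 + 0.98×18.4238 = 35.2753.

subsidy = $35.28 per unit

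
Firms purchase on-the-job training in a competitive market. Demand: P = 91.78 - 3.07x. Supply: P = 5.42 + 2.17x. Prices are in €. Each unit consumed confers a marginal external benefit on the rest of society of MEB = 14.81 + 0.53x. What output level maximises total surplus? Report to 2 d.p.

Social marginal benefit = demand + MEB = 106.59 - 2.54x.
Set SMB = MC: 106.59 - 2.54x = 5.42 + 2.17x → x* = 21.4798.

x* = 21.48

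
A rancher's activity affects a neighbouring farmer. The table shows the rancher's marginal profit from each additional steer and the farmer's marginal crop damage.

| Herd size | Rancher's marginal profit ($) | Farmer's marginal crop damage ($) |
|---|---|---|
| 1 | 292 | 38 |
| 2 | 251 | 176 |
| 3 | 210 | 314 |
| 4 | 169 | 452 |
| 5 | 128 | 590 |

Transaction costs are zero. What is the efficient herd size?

Bargaining reaches the level where marginal profit last exceeds marginal crop damage.
That holds through level 2 (251 ≥ 176) but not at 3 (210 < 314).

2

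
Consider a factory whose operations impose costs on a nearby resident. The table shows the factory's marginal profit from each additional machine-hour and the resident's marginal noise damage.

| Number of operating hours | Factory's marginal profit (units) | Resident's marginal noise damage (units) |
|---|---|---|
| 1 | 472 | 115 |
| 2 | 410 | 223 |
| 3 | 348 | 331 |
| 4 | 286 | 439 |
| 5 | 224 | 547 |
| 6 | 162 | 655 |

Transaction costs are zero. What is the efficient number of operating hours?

3

Bargaining reaches the level where marginal profit last exceeds marginal noise damage.
That holds through level 3 (348 ≥ 331) but not at 4 (286 < 439).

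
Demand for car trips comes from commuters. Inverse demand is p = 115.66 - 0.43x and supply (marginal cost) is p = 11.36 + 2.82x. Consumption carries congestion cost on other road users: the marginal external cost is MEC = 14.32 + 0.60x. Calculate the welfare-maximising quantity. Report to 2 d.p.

Social marginal benefit = demand − MEC = 101.34 - 1.03x.
Set SMB = MC: 101.34 - 1.03x = 11.36 + 2.82x → x* = 23.3714.

x* = 23.37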